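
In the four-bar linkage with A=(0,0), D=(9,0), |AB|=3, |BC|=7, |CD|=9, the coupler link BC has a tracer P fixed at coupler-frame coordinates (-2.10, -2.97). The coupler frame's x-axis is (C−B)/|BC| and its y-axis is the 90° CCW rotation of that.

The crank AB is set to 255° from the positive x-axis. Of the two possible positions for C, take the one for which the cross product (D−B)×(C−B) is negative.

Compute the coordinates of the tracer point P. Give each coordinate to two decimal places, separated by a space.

-4.34 -3.62

A=(0,0), D=(9.00,0)
B = A + 3.00·(cos255°, sin255°) = (-0.7765, -2.8978)
|BD| = 10.1969
circle(B,7.00) ∩ circle(D,9.00): a=3.5293, h=6.0452
  candidates: C₊=(0.8894,3.9011) cross=61.642; C₋=(4.3253,-7.6907) cross=-61.642
  mode - wants cross < 0 → take C=(4.3253,-7.6907) (cross=-61.642)
ex = (C−B)/|BC| = (0.7288,-0.6847); ey = (0.6847,0.7288)
P = B + -2.10·ex + -2.97·ey = (-4.3406,-3.6245)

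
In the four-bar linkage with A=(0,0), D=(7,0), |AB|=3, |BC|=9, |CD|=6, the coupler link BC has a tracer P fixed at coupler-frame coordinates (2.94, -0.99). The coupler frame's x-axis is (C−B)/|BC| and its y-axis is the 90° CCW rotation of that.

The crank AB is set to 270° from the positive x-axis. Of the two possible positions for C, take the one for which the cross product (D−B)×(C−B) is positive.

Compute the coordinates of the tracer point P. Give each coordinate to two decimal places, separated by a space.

A=(0,0), D=(7.00,0)
B = A + 3.00·(cos270°, sin270°) = (-0.0000, -3.0000)
|BD| = 7.6158
circle(B,9.00) ∩ circle(D,6.00): a=6.7623, h=5.9390
  candidates: C₊=(3.8760,5.1226) cross=45.230; C₋=(8.5550,-5.7950) cross=-45.230
  mode + wants cross > 0 → take C=(3.8760,5.1226) (cross=45.230)
ex = (C−B)/|BC| = (0.4307,0.9025); ey = (-0.9025,0.4307)
P = B + 2.94·ex + -0.99·ey = (2.1597,-0.7730)

2.16 -0.77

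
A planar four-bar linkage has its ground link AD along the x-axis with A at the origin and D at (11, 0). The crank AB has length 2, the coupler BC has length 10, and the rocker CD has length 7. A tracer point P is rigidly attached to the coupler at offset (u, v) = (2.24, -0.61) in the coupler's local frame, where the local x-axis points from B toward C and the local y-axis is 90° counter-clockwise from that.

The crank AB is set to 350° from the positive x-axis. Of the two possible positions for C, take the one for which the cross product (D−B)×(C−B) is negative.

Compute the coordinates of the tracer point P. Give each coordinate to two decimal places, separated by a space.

A=(0,0), D=(11.00,0)
B = A + 2.00·(cos350°, sin350°) = (1.9696, -0.3473)
|BD| = 9.0371
circle(B,10.00) ∩ circle(D,7.00): a=7.3402, h=6.7912
  candidates: C₊=(9.0434,6.7210) cross=61.373; C₋=(9.5654,-6.8514) cross=-61.373
  mode - wants cross < 0 → take C=(9.5654,-6.8514) (cross=-61.373)
ex = (C−B)/|BC| = (0.7596,-0.6504); ey = (0.6504,0.7596)
P = B + 2.24·ex + -0.61·ey = (3.2743,-2.2676)

3.27 -2.27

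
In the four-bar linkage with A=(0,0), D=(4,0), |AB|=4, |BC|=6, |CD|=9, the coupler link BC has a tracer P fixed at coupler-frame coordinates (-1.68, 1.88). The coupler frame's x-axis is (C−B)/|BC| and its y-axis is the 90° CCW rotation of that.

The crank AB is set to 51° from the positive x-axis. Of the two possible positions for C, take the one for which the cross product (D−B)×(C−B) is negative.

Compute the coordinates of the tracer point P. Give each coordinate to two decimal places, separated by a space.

3.13 0.66

A=(0,0), D=(4.00,0)
B = A + 4.00·(cos51°, sin51°) = (2.5173, 3.1086)
|BD| = 3.4441
circle(B,6.00) ∩ circle(D,9.00): a=-4.8109, h=3.5854
  candidates: C₊=(3.6823,8.9944) cross=12.349; C₋=(-2.7900,5.9073) cross=-12.349
  mode - wants cross < 0 → take C=(-2.7900,5.9073) (cross=-12.349)
ex = (C−B)/|BC| = (-0.8846,0.4664); ey = (-0.4664,-0.8846)
P = B + -1.68·ex + 1.88·ey = (3.1264,0.6620)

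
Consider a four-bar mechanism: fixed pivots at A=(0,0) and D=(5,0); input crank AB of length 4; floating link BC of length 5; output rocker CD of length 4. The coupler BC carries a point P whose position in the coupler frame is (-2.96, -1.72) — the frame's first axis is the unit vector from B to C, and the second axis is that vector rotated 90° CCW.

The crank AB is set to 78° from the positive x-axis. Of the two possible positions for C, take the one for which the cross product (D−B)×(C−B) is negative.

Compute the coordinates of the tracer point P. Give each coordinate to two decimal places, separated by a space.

-1.07 6.76

A=(0,0), D=(5.00,0)
B = A + 4.00·(cos78°, sin78°) = (0.8316, 3.9126)
|BD| = 5.7170
circle(B,5.00) ∩ circle(D,4.00): a=3.6456, h=3.4219
  candidates: C₊=(5.8316,3.9126) cross=19.563; C₋=(1.1478,-1.0774) cross=-19.563
  mode - wants cross < 0 → take C=(1.1478,-1.0774) (cross=-19.563)
ex = (C−B)/|BC| = (0.0632,-0.9980); ey = (0.9980,0.0632)
P = B + -2.96·ex + -1.72·ey = (-1.0721,6.7579)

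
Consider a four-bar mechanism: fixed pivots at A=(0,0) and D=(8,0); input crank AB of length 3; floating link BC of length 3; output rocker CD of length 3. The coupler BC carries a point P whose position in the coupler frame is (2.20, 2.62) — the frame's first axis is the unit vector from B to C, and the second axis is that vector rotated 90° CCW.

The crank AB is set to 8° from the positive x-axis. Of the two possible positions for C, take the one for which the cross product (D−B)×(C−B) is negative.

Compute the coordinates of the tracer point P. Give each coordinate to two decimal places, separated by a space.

6.31 1.16

A=(0,0), D=(8.00,0)
B = A + 3.00·(cos8°, sin8°) = (2.9708, 0.4175)
|BD| = 5.0465
circle(B,3.00) ∩ circle(D,3.00): a=2.5232, h=1.6227
  candidates: C₊=(5.6197,1.8259) cross=8.189; C₋=(5.3511,-1.4084) cross=-8.189
  mode - wants cross < 0 → take C=(5.3511,-1.4084) (cross=-8.189)
ex = (C−B)/|BC| = (0.7934,-0.6086); ey = (0.6086,0.7934)
P = B + 2.20·ex + 2.62·ey = (6.3110,1.1573)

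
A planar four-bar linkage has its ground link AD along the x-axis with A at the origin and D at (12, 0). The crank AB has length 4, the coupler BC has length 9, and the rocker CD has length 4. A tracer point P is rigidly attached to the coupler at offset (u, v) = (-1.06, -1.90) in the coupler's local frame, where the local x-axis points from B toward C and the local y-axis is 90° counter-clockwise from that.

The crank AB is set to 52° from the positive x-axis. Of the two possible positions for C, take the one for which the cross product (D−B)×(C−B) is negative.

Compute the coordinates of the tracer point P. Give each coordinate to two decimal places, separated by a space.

0.41 2.44

A=(0,0), D=(12.00,0)
B = A + 4.00·(cos52°, sin52°) = (2.4626, 3.1520)
|BD| = 10.0447
circle(B,9.00) ∩ circle(D,4.00): a=8.2579, h=3.5787
  candidates: C₊=(11.4264,3.9587) cross=35.947; C₋=(9.1804,-2.8372) cross=-35.947
  mode - wants cross < 0 → take C=(9.1804,-2.8372) (cross=-35.947)
ex = (C−B)/|BC| = (0.7464,-0.6655); ey = (0.6655,0.7464)
P = B + -1.06·ex + -1.90·ey = (0.4070,2.4393)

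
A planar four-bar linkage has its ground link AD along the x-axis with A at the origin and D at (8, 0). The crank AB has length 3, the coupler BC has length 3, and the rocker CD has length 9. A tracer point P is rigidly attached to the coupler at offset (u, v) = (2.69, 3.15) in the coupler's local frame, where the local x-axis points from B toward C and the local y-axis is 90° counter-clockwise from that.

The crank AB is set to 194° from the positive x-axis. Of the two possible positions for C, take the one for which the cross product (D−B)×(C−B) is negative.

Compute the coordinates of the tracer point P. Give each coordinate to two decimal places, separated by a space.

1.17 -0.02

A=(0,0), D=(8.00,0)
B = A + 3.00·(cos194°, sin194°) = (-2.9109, -0.7258)
|BD| = 10.9350
circle(B,3.00) ∩ circle(D,9.00): a=2.1753, h=2.0659
  candidates: C₊=(-0.8775,1.4800) cross=22.591; C₋=(-0.6032,-2.6427) cross=-22.591
  mode - wants cross < 0 → take C=(-0.6032,-2.6427) (cross=-22.591)
ex = (C−B)/|BC| = (0.7692,-0.6390); ey = (0.6390,0.7692)
P = B + 2.69·ex + 3.15·ey = (1.1711,-0.0216)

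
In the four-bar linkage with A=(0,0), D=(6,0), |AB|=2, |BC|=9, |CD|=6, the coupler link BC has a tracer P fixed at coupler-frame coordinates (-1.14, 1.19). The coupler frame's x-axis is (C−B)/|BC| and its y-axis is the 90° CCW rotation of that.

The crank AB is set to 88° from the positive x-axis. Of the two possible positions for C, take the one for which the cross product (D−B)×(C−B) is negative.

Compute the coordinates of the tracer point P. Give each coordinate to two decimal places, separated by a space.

A=(0,0), D=(6.00,0)
B = A + 2.00·(cos88°, sin88°) = (0.0698, 1.9988)
|BD| = 6.2580
circle(B,9.00) ∩ circle(D,6.00): a=6.7244, h=5.9818
  candidates: C₊=(8.3526,5.5196) cross=37.434; C₋=(4.5314,-5.8175) cross=-37.434
  mode - wants cross < 0 → take C=(4.5314,-5.8175) (cross=-37.434)
ex = (C−B)/|BC| = (0.4957,-0.8685); ey = (0.8685,0.4957)
P = B + -1.14·ex + 1.19·ey = (0.5381,3.5788)

0.54 3.58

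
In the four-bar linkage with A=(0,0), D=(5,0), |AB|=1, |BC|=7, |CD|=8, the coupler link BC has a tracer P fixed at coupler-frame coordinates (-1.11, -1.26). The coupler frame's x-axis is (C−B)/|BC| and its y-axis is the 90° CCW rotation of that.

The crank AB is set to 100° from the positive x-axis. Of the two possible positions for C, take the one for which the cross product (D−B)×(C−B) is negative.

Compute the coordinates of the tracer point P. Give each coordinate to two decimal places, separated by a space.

-1.42 2.11

A=(0,0), D=(5.00,0)
B = A + 1.00·(cos100°, sin100°) = (-0.1736, 0.9848)
|BD| = 5.2665
circle(B,7.00) ∩ circle(D,8.00): a=1.2092, h=6.8948
  candidates: C₊=(2.3035,7.5319) cross=36.312; C₋=(-0.2751,-6.0145) cross=-36.312
  mode - wants cross < 0 → take C=(-0.2751,-6.0145) (cross=-36.312)
ex = (C−B)/|BC| = (-0.0145,-0.9999); ey = (0.9999,-0.0145)
P = B + -1.11·ex + -1.26·ey = (-1.4174,2.1129)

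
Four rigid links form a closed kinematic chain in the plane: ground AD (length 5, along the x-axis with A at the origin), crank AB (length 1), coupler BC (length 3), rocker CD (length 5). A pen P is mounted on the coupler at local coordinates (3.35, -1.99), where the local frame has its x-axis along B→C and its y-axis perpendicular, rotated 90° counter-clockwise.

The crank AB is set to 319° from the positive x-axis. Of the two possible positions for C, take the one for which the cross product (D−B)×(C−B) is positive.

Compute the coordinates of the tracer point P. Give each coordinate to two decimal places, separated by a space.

A=(0,0), D=(5.00,0)
B = A + 1.00·(cos319°, sin319°) = (0.7547, -0.6561)
|BD| = 4.2957
circle(B,3.00) ∩ circle(D,5.00): a=0.2855, h=2.9864
  candidates: C₊=(0.5808,2.3389) cross=12.829; C₋=(1.4930,-3.5638) cross=-12.829
  mode + wants cross > 0 → take C=(0.5808,2.3389) (cross=12.829)
ex = (C−B)/|BC| = (-0.0580,0.9983); ey = (-0.9983,-0.0580)
P = B + 3.35·ex + -1.99·ey = (2.5471,2.8037)

2.55 2.80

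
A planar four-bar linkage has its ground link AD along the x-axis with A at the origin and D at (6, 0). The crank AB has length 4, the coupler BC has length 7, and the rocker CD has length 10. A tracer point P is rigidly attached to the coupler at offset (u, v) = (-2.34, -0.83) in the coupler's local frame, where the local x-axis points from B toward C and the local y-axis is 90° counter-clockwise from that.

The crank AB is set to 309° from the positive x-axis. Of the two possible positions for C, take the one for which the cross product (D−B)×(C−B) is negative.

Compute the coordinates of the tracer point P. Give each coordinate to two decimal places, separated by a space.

A=(0,0), D=(6.00,0)
B = A + 4.00·(cos309°, sin309°) = (2.5173, -3.1086)
|BD| = 4.6683
circle(B,7.00) ∩ circle(D,10.00): a=-3.1283, h=6.2621
  candidates: C₊=(-3.9865,-0.5199) cross=29.233; C₋=(4.3534,-9.8635) cross=-29.233
  mode - wants cross < 0 → take C=(4.3534,-9.8635) (cross=-29.233)
ex = (C−B)/|BC| = (0.2623,-0.9650); ey = (0.9650,0.2623)
P = B + -2.34·ex + -0.83·ey = (1.1026,-1.0682)

1.10 -1.07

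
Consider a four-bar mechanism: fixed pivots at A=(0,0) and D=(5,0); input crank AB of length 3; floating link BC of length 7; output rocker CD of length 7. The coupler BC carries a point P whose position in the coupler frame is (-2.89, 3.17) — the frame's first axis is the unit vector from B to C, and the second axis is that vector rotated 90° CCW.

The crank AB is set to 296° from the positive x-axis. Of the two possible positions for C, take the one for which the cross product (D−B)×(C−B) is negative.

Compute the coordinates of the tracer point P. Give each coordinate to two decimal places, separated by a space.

0.75 1.56

A=(0,0), D=(5.00,0)
B = A + 3.00·(cos296°, sin296°) = (1.3151, -2.6964)
|BD| = 4.5661
circle(B,7.00) ∩ circle(D,7.00): a=2.2830, h=6.6172
  candidates: C₊=(-0.7501,3.9920) cross=30.215; C₋=(7.0652,-6.6884) cross=-30.215
  mode - wants cross < 0 → take C=(7.0652,-6.6884) (cross=-30.215)
ex = (C−B)/|BC| = (0.8214,-0.5703); ey = (0.5703,0.8214)
P = B + -2.89·ex + 3.17·ey = (0.7490,1.5557)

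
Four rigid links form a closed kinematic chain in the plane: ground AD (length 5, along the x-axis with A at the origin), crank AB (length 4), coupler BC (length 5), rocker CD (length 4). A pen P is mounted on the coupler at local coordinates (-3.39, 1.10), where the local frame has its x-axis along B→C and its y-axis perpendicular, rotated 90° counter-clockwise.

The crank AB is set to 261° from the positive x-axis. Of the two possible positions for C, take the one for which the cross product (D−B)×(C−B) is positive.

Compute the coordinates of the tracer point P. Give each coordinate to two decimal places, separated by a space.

A=(0,0), D=(5.00,0)
B = A + 4.00·(cos261°, sin261°) = (-0.6257, -3.9508)
|BD| = 6.8744
circle(B,5.00) ∩ circle(D,4.00): a=4.0918, h=2.8735
  candidates: C₊=(1.0714,0.7524) cross=19.754; C₋=(4.3743,-3.9508) cross=-19.754
  mode + wants cross > 0 → take C=(1.0714,0.7524) (cross=19.754)
ex = (C−B)/|BC| = (0.3394,0.9406); ey = (-0.9406,0.3394)
P = B + -3.39·ex + 1.10·ey = (-2.8111,-6.7661)

-2.81 -6.77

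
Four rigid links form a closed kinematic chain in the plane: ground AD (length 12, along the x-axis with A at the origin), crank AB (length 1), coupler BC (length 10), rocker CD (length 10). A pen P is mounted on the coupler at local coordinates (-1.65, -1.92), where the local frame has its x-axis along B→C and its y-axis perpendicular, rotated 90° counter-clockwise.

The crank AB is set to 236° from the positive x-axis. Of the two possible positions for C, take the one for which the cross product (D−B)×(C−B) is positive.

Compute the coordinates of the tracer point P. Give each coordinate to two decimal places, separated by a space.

0.06 -3.28

A=(0,0), D=(12.00,0)
B = A + 1.00·(cos236°, sin236°) = (-0.5592, -0.8290)
|BD| = 12.5865
circle(B,10.00) ∩ circle(D,10.00): a=6.2933, h=7.7714
  candidates: C₊=(5.2085,7.3400) cross=97.815; C₋=(6.2323,-8.1691) cross=-97.815
  mode + wants cross > 0 → take C=(5.2085,7.3400) (cross=97.815)
ex = (C−B)/|BC| = (0.5768,0.8169); ey = (-0.8169,0.5768)
P = B + -1.65·ex + -1.92·ey = (0.0576,-3.2843)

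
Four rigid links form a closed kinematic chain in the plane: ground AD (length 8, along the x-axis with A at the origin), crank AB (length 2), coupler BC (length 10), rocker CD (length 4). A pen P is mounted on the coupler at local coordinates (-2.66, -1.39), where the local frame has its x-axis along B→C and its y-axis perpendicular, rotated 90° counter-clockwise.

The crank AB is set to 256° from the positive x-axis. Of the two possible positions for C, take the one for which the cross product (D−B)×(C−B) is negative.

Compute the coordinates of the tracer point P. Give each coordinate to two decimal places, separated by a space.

A=(0,0), D=(8.00,0)
B = A + 2.00·(cos256°, sin256°) = (-0.4838, -1.9406)
|BD| = 8.7030
circle(B,10.00) ∩ circle(D,4.00): a=9.1774, h=3.9718
  candidates: C₊=(7.5769,3.9776) cross=34.566; C₋=(9.3481,-3.7660) cross=-34.566
  mode - wants cross < 0 → take C=(9.3481,-3.7660) (cross=-34.566)
ex = (C−B)/|BC| = (0.9832,-0.1825); ey = (0.1825,0.9832)
P = B + -2.66·ex + -1.39·ey = (-3.3529,-2.8217)

-3.35 -2.82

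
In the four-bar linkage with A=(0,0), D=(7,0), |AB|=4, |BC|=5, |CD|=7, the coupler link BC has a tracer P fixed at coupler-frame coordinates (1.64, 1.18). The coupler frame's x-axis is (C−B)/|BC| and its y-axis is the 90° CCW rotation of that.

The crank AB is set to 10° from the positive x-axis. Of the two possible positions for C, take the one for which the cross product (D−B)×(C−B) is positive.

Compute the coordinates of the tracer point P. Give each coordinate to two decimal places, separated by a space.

2.40 2.00

A=(0,0), D=(7.00,0)
B = A + 4.00·(cos10°, sin10°) = (3.9392, 0.6946)
|BD| = 3.1386
circle(B,5.00) ∩ circle(D,7.00): a=-2.2541, h=4.4631
  candidates: C₊=(2.7288,5.5459) cross=14.008; C₋=(0.7533,-3.1590) cross=-14.008
  mode + wants cross > 0 → take C=(2.7288,5.5459) (cross=14.008)
ex = (C−B)/|BC| = (-0.2421,0.9703); ey = (-0.9703,-0.2421)
P = B + 1.64·ex + 1.18·ey = (2.3973,2.0001)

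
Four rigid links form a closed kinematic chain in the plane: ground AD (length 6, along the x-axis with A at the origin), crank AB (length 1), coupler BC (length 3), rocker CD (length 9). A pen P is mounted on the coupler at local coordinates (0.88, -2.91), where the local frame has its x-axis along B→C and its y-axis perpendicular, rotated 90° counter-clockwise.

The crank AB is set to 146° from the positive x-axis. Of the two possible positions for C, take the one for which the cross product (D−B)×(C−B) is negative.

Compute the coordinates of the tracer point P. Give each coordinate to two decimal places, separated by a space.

A=(0,0), D=(6.00,0)
B = A + 1.00·(cos146°, sin146°) = (-0.8290, 0.5592)
|BD| = 6.8519
circle(B,3.00) ∩ circle(D,9.00): a=-1.8281, h=2.3787
  candidates: C₊=(-2.4569,3.0791) cross=16.298; C₋=(-2.8451,-1.6624) cross=-16.298
  mode - wants cross < 0 → take C=(-2.8451,-1.6624) (cross=-16.298)
ex = (C−B)/|BC| = (-0.6720,-0.7405); ey = (0.7405,-0.6720)
P = B + 0.88·ex + -2.91·ey = (-3.5753,1.8632)

-3.58 1.86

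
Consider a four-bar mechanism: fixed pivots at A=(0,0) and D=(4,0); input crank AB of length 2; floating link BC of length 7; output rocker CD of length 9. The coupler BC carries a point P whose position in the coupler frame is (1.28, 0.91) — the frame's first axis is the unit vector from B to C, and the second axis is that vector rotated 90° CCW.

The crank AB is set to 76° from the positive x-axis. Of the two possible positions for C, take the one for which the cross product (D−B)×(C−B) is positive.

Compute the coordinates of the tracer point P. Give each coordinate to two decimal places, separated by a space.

A=(0,0), D=(4.00,0)
B = A + 2.00·(cos76°, sin76°) = (0.4838, 1.9406)
|BD| = 4.0161
circle(B,7.00) ∩ circle(D,9.00): a=-1.9759, h=6.7153
  candidates: C₊=(1.9988,8.7747) cross=26.970; C₋=(-4.4909,-2.9840) cross=-26.970
  mode + wants cross > 0 → take C=(1.9988,8.7747) (cross=26.970)
ex = (C−B)/|BC| = (0.2164,0.9763); ey = (-0.9763,0.2164)
P = B + 1.28·ex + 0.91·ey = (-0.1276,3.3872)

-0.13 3.39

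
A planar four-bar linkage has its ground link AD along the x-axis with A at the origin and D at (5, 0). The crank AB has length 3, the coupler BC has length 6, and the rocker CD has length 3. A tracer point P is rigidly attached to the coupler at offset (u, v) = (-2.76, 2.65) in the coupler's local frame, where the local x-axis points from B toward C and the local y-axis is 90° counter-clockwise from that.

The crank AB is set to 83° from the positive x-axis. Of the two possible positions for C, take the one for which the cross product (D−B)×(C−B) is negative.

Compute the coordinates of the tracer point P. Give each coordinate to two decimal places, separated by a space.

A=(0,0), D=(5.00,0)
B = A + 3.00·(cos83°, sin83°) = (0.3656, 2.9776)
|BD| = 5.5085
circle(B,6.00) ∩ circle(D,3.00): a=5.2050, h=2.9846
  candidates: C₊=(6.3580,2.6751) cross=16.441; C₋=(3.1313,-2.3469) cross=-16.441
  mode - wants cross < 0 → take C=(3.1313,-2.3469) (cross=-16.441)
ex = (C−B)/|BC| = (0.4610,-0.8874); ey = (0.8874,0.4610)
P = B + -2.76·ex + 2.65·ey = (1.4451,6.6485)

1.45 6.65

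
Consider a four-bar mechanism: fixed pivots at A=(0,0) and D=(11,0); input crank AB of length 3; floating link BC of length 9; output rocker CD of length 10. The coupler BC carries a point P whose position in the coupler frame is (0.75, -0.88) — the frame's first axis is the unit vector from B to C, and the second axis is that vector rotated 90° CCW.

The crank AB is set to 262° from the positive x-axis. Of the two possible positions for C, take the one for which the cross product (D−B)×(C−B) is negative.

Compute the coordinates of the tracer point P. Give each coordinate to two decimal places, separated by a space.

A=(0,0), D=(11.00,0)
B = A + 3.00·(cos262°, sin262°) = (-0.4175, -2.9708)
|BD| = 11.7977
circle(B,9.00) ∩ circle(D,10.00): a=5.0936, h=7.4199
  candidates: C₊=(2.6435,5.4926) cross=87.538; C₋=(6.3804,-8.8690) cross=-87.538
  mode - wants cross < 0 → take C=(6.3804,-8.8690) (cross=-87.538)
ex = (C−B)/|BC| = (0.7553,-0.6554); ey = (0.6554,0.7553)
P = B + 0.75·ex + -0.88·ey = (-0.4277,-4.1270)

-0.43 -4.13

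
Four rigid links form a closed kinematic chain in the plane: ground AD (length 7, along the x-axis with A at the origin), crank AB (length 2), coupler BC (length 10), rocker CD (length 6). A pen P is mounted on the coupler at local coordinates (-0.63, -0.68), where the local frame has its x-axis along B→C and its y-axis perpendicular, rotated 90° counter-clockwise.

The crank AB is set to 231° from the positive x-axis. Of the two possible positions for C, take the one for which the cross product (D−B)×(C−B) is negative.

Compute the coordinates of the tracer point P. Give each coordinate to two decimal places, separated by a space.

A=(0,0), D=(7.00,0)
B = A + 2.00·(cos231°, sin231°) = (-1.2586, -1.5543)
|BD| = 8.4036
circle(B,10.00) ∩ circle(D,6.00): a=8.0097, h=5.9871
  candidates: C₊=(5.5055,5.8109) cross=50.313; C₋=(7.7202,-5.9566) cross=-50.313
  mode - wants cross < 0 → take C=(7.7202,-5.9566) (cross=-50.313)
ex = (C−B)/|BC| = (0.8979,-0.4402); ey = (0.4402,0.8979)
P = B + -0.63·ex + -0.68·ey = (-2.1237,-1.8875)

-2.12 -1.89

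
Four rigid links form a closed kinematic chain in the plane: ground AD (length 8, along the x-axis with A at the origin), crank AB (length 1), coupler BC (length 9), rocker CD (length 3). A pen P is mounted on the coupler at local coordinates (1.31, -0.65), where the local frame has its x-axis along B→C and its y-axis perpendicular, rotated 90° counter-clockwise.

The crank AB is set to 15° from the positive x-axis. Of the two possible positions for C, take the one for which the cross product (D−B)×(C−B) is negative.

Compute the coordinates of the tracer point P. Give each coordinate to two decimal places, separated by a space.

A=(0,0), D=(8.00,0)
B = A + 1.00·(cos15°, sin15°) = (0.9659, 0.2588)
|BD| = 7.0388
circle(B,9.00) ∩ circle(D,3.00): a=8.6339, h=2.5408
  candidates: C₊=(9.6874,2.4805) cross=17.884; C₋=(9.5006,-2.5978) cross=-17.884
  mode - wants cross < 0 → take C=(9.5006,-2.5978) (cross=-17.884)
ex = (C−B)/|BC| = (0.9483,-0.3174); ey = (0.3174,0.9483)
P = B + 1.31·ex + -0.65·ey = (2.0019,-0.7734)

2.00 -0.77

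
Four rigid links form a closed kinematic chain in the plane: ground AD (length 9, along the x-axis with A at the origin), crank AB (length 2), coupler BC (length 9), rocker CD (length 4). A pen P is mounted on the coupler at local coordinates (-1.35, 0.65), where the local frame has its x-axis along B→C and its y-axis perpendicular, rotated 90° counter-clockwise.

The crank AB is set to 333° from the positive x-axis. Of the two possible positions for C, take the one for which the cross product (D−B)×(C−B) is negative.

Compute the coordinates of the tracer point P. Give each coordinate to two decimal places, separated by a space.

A=(0,0), D=(9.00,0)
B = A + 2.00·(cos333°, sin333°) = (1.7820, -0.9080)
|BD| = 7.2749
circle(B,9.00) ∩ circle(D,4.00): a=8.1049, h=3.9129
  candidates: C₊=(9.3351,3.9859) cross=28.466; C₋=(10.3119,-3.7788) cross=-28.466
  mode - wants cross < 0 → take C=(10.3119,-3.7788) (cross=-28.466)
ex = (C−B)/|BC| = (0.9478,-0.3190); ey = (0.3190,0.9478)
P = B + -1.35·ex + 0.65·ey = (0.7099,0.1387)

0.71 0.14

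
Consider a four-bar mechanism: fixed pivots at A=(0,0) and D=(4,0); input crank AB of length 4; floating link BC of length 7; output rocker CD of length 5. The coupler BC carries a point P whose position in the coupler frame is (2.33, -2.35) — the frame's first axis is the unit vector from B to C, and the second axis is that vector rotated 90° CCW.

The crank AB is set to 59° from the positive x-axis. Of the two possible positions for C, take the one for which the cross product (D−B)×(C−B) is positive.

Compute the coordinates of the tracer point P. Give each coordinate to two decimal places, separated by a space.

3.64 0.52

A=(0,0), D=(4.00,0)
B = A + 4.00·(cos59°, sin59°) = (2.0602, 3.4287)
|BD| = 3.9394
circle(B,7.00) ∩ circle(D,5.00): a=5.0159, h=4.8827
  candidates: C₊=(8.7798,1.4675) cross=19.235; C₋=(0.2803,-3.3413) cross=-19.235
  mode + wants cross > 0 → take C=(8.7798,1.4675) (cross=19.235)
ex = (C−B)/|BC| = (0.9600,-0.2802); ey = (0.2802,0.9600)
P = B + 2.33·ex + -2.35·ey = (3.6384,0.5200)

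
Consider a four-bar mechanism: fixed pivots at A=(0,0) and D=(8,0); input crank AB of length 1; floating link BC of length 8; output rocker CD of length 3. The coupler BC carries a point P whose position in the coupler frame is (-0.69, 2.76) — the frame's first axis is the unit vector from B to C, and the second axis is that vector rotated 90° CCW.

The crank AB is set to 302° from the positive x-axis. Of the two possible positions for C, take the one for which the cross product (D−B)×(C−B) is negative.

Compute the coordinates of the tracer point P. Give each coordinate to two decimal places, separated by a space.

A=(0,0), D=(8.00,0)
B = A + 1.00·(cos302°, sin302°) = (0.5299, -0.8480)
|BD| = 7.5181
circle(B,8.00) ∩ circle(D,3.00): a=7.4169, h=2.9983
  candidates: C₊=(7.5613,2.9677) cross=22.541; C₋=(8.2377,-2.9906) cross=-22.541
  mode - wants cross < 0 → take C=(8.2377,-2.9906) (cross=-22.541)
ex = (C−B)/|BC| = (0.9635,-0.2678); ey = (0.2678,0.9635)
P = B + -0.69·ex + 2.76·ey = (0.6043,1.9959)

0.60 2.00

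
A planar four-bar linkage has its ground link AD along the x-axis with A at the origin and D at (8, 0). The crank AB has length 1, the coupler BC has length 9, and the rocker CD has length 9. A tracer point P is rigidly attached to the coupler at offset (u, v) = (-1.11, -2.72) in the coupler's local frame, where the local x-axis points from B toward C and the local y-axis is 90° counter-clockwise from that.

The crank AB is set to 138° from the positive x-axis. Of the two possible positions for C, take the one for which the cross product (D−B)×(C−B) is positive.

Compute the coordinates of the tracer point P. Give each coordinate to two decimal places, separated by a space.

0.91 -1.76

A=(0,0), D=(8.00,0)
B = A + 1.00·(cos138°, sin138°) = (-0.7431, 0.6691)
|BD| = 8.7687
circle(B,9.00) ∩ circle(D,9.00): a=4.3844, h=7.8599
  candidates: C₊=(4.2282,8.1715) cross=68.921; C₋=(3.0287,-7.5024) cross=-68.921
  mode + wants cross > 0 → take C=(4.2282,8.1715) (cross=68.921)
ex = (C−B)/|BC| = (0.5524,0.8336); ey = (-0.8336,0.5524)
P = B + -1.11·ex + -2.72·ey = (0.9111,-1.7586)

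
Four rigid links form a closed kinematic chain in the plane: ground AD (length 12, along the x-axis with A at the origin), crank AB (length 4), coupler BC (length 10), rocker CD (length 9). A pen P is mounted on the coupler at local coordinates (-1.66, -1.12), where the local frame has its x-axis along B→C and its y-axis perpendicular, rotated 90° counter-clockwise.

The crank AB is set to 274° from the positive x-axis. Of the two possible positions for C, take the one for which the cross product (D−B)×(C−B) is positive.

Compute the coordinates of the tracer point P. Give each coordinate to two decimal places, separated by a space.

A=(0,0), D=(12.00,0)
B = A + 4.00·(cos274°, sin274°) = (0.2790, -3.9903)
|BD| = 12.3816
circle(B,10.00) ∩ circle(D,9.00): a=6.9581, h=7.1823
  candidates: C₊=(4.5512,5.0512) cross=88.928; C₋=(9.1805,-8.5470) cross=-88.928
  mode + wants cross > 0 → take C=(4.5512,5.0512) (cross=88.928)
ex = (C−B)/|BC| = (0.4272,0.9041); ey = (-0.9041,0.4272)
P = B + -1.66·ex + -1.12·ey = (0.5825,-5.9696)

0.58 -5.97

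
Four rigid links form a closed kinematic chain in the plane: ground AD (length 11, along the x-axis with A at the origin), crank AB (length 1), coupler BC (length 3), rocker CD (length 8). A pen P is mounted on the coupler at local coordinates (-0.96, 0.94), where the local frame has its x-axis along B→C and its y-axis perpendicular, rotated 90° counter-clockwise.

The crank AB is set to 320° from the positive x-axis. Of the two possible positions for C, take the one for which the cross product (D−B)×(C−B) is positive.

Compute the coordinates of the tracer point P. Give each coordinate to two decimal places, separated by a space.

A=(0,0), D=(11.00,0)
B = A + 1.00·(cos320°, sin320°) = (0.7660, -0.6428)
|BD| = 10.2541
circle(B,3.00) ∩ circle(D,8.00): a=2.4452, h=1.7381
  candidates: C₊=(3.0975,1.2452) cross=17.823; C₋=(3.3154,-2.2242) cross=-17.823
  mode + wants cross > 0 → take C=(3.0975,1.2452) (cross=17.823)
ex = (C−B)/|BC| = (0.7772,0.6293); ey = (-0.6293,0.7772)
P = B + -0.96·ex + 0.94·ey = (-0.5716,-0.5164)

-0.57 -0.52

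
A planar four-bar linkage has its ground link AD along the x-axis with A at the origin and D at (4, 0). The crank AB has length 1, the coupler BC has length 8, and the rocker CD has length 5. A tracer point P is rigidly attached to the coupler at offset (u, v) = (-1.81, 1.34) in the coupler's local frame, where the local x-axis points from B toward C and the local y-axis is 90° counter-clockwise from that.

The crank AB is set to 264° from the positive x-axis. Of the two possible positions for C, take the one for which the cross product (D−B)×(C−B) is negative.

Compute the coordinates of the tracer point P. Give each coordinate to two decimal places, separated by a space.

A=(0,0), D=(4.00,0)
B = A + 1.00·(cos264°, sin264°) = (-0.1045, -0.9945)
|BD| = 4.2233
circle(B,8.00) ∩ circle(D,5.00): a=6.7289, h=4.3269
  candidates: C₊=(5.4162,4.7952) cross=18.274; C₋=(7.4541,-3.6152) cross=-18.274
  mode - wants cross < 0 → take C=(7.4541,-3.6152) (cross=-18.274)
ex = (C−B)/|BC| = (0.9448,-0.3276); ey = (0.3276,0.9448)
P = B + -1.81·ex + 1.34·ey = (-1.3757,0.8645)

-1.38 0.86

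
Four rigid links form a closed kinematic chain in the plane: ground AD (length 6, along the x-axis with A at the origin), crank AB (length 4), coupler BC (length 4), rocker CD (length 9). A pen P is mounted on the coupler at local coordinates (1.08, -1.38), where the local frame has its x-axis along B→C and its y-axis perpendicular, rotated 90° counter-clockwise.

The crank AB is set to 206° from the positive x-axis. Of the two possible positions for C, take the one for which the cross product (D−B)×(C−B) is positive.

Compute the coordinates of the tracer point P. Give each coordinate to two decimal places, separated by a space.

-2.02 -0.99

A=(0,0), D=(6.00,0)
B = A + 4.00·(cos206°, sin206°) = (-3.5952, -1.7535)
|BD| = 9.7541
circle(B,4.00) ∩ circle(D,9.00): a=1.5451, h=3.6895
  candidates: C₊=(-2.7385,2.1537) cross=35.988; C₋=(-1.4120,-5.1051) cross=-35.988
  mode + wants cross > 0 → take C=(-2.7385,2.1537) (cross=35.988)
ex = (C−B)/|BC| = (0.2142,0.9768); ey = (-0.9768,0.2142)
P = B + 1.08·ex + -1.38·ey = (-2.0159,-0.9941)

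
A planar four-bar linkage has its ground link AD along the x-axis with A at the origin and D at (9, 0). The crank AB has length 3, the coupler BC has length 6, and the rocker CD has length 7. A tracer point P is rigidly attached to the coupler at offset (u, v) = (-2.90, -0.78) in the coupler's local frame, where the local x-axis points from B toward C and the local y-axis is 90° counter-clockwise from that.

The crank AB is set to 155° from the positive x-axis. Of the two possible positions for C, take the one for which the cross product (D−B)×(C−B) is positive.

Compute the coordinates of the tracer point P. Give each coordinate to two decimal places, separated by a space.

A=(0,0), D=(9.00,0)
B = A + 3.00·(cos155°, sin155°) = (-2.7189, 1.2679)
|BD| = 11.7873
circle(B,6.00) ∩ circle(D,7.00): a=5.3422, h=2.7314
  candidates: C₊=(2.8861,3.4088) cross=32.196; C₋=(2.2985,-2.0224) cross=-32.196
  mode + wants cross > 0 → take C=(2.8861,3.4088) (cross=32.196)
ex = (C−B)/|BC| = (0.9342,0.3568); ey = (-0.3568,0.9342)
P = B + -2.90·ex + -0.78·ey = (-5.1497,-0.4956)

-5.15 -0.50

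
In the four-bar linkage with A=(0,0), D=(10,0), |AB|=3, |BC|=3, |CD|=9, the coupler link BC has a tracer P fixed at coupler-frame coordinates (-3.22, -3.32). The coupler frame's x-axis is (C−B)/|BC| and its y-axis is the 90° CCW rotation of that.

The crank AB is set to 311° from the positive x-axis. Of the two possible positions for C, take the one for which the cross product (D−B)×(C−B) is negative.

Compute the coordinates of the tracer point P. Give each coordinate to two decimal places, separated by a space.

-1.99 0.12

A=(0,0), D=(10.00,0)
B = A + 3.00·(cos311°, sin311°) = (1.9682, -2.2641)
|BD| = 8.3448
circle(B,3.00) ∩ circle(D,9.00): a=-0.1416, h=2.9967
  candidates: C₊=(1.0188,0.5817) cross=25.007; C₋=(2.6449,-5.1868) cross=-25.007
  mode - wants cross < 0 → take C=(2.6449,-5.1868) (cross=-25.007)
ex = (C−B)/|BC| = (0.2256,-0.9742); ey = (0.9742,0.2256)
P = B + -3.22·ex + -3.32·ey = (-1.9926,0.1239)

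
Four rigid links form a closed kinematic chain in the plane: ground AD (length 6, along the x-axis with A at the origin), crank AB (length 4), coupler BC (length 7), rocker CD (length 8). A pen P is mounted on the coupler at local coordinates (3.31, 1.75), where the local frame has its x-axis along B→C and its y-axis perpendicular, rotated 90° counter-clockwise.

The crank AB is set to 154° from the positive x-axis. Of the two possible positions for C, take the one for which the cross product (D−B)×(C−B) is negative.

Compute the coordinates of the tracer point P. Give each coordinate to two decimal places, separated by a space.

A=(0,0), D=(6.00,0)
B = A + 4.00·(cos154°, sin154°) = (-3.5952, 1.7535)
|BD| = 9.7541
circle(B,7.00) ∩ circle(D,8.00): a=4.1081, h=5.6677
  candidates: C₊=(1.4649,6.5904) cross=55.284; C₋=(-0.5729,-4.5604) cross=-55.284
  mode - wants cross < 0 → take C=(-0.5729,-4.5604) (cross=-55.284)
ex = (C−B)/|BC| = (0.4318,-0.9020); ey = (0.9020,0.4318)
P = B + 3.31·ex + 1.75·ey = (-0.5876,-0.4765)

-0.59 -0.48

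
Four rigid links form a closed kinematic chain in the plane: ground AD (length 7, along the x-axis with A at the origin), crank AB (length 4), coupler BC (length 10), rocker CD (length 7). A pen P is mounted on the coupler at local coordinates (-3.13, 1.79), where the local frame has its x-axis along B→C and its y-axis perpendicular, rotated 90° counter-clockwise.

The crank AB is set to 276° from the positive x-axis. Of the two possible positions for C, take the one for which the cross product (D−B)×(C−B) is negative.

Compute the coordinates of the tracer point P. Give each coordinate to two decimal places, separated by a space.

-2.22 -1.52

A=(0,0), D=(7.00,0)
B = A + 4.00·(cos276°, sin276°) = (0.4181, -3.9781)
|BD| = 7.6907
circle(B,10.00) ∩ circle(D,7.00): a=7.1610, h=6.9799
  candidates: C₊=(2.9363,5.6997) cross=53.680; C₋=(10.1572,-6.2476) cross=-53.680
  mode - wants cross < 0 → take C=(10.1572,-6.2476) (cross=-53.680)
ex = (C−B)/|BC| = (0.9739,-0.2269); ey = (0.2269,0.9739)
P = B + -3.13·ex + 1.79·ey = (-2.2240,-1.5244)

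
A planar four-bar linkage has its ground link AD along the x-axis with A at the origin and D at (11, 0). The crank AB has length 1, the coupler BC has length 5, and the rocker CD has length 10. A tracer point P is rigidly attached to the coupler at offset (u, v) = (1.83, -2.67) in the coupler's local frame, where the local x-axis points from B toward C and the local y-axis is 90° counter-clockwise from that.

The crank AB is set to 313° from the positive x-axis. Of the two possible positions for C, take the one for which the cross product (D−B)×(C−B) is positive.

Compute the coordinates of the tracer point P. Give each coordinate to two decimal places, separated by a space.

3.71 0.40

A=(0,0), D=(11.00,0)
B = A + 1.00·(cos313°, sin313°) = (0.6820, -0.7314)
|BD| = 10.3439
circle(B,5.00) ∩ circle(D,10.00): a=1.5466, h=4.7548
  candidates: C₊=(1.8886,4.1209) cross=49.183; C₋=(2.5609,-5.3649) cross=-49.183
  mode + wants cross > 0 → take C=(1.8886,4.1209) (cross=49.183)
ex = (C−B)/|BC| = (0.2413,0.9704); ey = (-0.9704,0.2413)
P = B + 1.83·ex + -2.67·ey = (3.7147,0.4003)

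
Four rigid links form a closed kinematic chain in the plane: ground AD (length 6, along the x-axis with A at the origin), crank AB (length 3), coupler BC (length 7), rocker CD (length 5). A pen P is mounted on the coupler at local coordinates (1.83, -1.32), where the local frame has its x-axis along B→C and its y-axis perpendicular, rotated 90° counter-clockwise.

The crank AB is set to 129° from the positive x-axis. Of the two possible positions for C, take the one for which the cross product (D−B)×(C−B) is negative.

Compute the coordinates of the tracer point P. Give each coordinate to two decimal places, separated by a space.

-1.87 0.08

A=(0,0), D=(6.00,0)
B = A + 3.00·(cos129°, sin129°) = (-1.8880, 2.3314)
|BD| = 8.2253
circle(B,7.00) ∩ circle(D,5.00): a=5.5716, h=4.2377
  candidates: C₊=(4.6563,4.8160) cross=34.856; C₋=(2.2539,-3.3117) cross=-34.856
  mode - wants cross < 0 → take C=(2.2539,-3.3117) (cross=-34.856)
ex = (C−B)/|BC| = (0.5917,-0.8062); ey = (0.8062,0.5917)
P = B + 1.83·ex + -1.32·ey = (-1.8693,0.0751)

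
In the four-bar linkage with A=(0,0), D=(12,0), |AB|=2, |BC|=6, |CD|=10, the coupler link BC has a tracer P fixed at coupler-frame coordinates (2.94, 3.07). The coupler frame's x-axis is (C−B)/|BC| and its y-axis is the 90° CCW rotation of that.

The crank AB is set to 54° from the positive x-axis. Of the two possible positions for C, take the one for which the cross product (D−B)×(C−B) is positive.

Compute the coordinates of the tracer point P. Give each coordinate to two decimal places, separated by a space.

A=(0,0), D=(12.00,0)
B = A + 2.00·(cos54°, sin54°) = (1.1756, 1.6180)
|BD| = 10.9447
circle(B,6.00) ∩ circle(D,10.00): a=2.5486, h=5.4318
  candidates: C₊=(4.4991,6.6134) cross=59.450; C₋=(2.8931,-4.1309) cross=-59.450
  mode + wants cross > 0 → take C=(4.4991,6.6134) (cross=59.450)
ex = (C−B)/|BC| = (0.5539,0.8326); ey = (-0.8326,0.5539)
P = B + 2.94·ex + 3.07·ey = (0.2482,5.7663)

0.25 5.77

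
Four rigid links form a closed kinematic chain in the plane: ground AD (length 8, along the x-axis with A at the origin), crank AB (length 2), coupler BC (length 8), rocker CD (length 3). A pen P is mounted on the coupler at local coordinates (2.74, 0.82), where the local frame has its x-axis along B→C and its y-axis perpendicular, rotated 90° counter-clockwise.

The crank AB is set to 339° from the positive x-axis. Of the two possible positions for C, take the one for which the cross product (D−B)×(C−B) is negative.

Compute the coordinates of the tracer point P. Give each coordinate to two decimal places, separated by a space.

4.72 -0.53

A=(0,0), D=(8.00,0)
B = A + 2.00·(cos339°, sin339°) = (1.8672, -0.7167)
|BD| = 6.1746
circle(B,8.00) ∩ circle(D,3.00): a=7.5410, h=2.6707
  candidates: C₊=(9.0472,2.8113) cross=16.491; C₋=(9.6672,-2.4941) cross=-16.491
  mode - wants cross < 0 → take C=(9.6672,-2.4941) (cross=-16.491)
ex = (C−B)/|BC| = (0.9750,-0.2222); ey = (0.2222,0.9750)
P = B + 2.74·ex + 0.82·ey = (4.7209,-0.5260)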